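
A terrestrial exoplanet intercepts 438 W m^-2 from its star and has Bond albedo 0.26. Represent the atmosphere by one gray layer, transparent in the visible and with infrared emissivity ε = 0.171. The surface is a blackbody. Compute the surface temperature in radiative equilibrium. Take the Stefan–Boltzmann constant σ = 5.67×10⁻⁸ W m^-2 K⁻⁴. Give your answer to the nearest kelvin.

The planet radiates to space at T_e = [S(1−α)/(4σ)]^(1/4) = 194.4 K.
For a single slab of emissivity ε, T_s⁴ = 2T_e⁴/(2−ε); thus T_s = 194.4·(1.093)^(1/4) = 198.8 K.

199 K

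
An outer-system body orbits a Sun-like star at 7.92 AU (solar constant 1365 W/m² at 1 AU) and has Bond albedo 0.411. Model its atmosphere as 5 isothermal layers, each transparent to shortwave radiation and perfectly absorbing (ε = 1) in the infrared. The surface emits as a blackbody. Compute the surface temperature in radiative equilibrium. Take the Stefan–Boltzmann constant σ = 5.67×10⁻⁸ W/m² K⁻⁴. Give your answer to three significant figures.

Irradiance scales as 1/d², so S = 1365 W/m² × (1/7.92)² = 21.76 W/m².
Top-of-atmosphere balance: σT_e⁴ = S(1−α)/4 = 3.204 W/m² → T_e = 86.70 K.
With N = 5 opaque layers, T_s = (N+1)^(1/4)·T_e = 6^(1/4)·86.70 = 135.7 K.

136 K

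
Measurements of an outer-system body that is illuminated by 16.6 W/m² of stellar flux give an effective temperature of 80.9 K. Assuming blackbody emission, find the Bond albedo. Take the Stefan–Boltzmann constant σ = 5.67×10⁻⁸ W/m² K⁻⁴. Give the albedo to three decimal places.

0.415

From σT⁴ = S(1−α)/4 we invert for α: 1−α = 4σT⁴/S.
4σT⁴ = 4·5.67×10⁻⁸·(80.9)⁴ = 9.715 W/m².
Hence α = 1 − 9.715/16.60 = 0.4148.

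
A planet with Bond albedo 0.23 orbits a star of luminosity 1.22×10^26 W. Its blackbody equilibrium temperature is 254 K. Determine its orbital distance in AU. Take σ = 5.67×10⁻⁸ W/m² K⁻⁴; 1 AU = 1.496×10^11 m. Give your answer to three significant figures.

0.595 AU

Required flux: S = 4σT⁴/(1−α) = 1226 W/m².
S = L/(4πd²) → d = √(L/4πS) = √(1.22×10^26/(4π·1226)) = 8.899×10^10 m = 0.5948 AU.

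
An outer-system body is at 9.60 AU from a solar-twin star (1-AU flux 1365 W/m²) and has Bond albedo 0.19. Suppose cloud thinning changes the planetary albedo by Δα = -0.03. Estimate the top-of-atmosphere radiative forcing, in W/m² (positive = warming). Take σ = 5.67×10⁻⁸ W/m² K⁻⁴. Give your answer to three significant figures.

Flux at the orbit: S = 1365/(9.60)² = 14.81 W/m².
The change in absorbed flux is Δ[S(1−α)/4] = −SΔα/4 = 0.1111 W/m².

0.111 W/m²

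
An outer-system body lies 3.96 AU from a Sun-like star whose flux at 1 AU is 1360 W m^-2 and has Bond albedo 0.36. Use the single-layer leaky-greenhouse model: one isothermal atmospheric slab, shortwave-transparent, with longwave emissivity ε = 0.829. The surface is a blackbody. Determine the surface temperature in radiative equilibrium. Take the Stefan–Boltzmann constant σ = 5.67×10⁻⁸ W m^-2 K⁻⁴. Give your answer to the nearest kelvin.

Irradiance scales as 1/d², so S = 1360 W m^-2 × (1/3.96)² = 86.73 W m^-2.
The planet radiates to space at T_e = [S(1−α)/(4σ)]^(1/4) = 125.1 K.
Surface balance with a leaky layer gives σT_s⁴ = σT_e⁴·2/(2−ε), so T_s = T_e·[2/(2−0.829)]^(1/4) = 143.0 K.

143 kelvin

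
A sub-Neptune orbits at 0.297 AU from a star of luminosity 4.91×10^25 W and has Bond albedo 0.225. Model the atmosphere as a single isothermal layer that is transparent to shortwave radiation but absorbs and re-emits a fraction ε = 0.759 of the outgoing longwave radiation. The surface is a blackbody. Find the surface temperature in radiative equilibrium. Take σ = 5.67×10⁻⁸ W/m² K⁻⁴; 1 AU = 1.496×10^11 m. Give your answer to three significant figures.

d = 0.297 × 1.496×10^11 m = 4.443×10^10 m.
S = L/(4πd²) = 1979 W/m².
Effective emission temperature (TOA balance): σT_e⁴ = S(1−α)/4 = 383.5 W/m² → T_e = 286.8 K.
Surface balance with a leaky layer gives σT_s⁴ = σT_e⁴·2/(2−ε), so T_s = T_e·[2/(2−0.759)]^(1/4) = 323.1 K.

323 K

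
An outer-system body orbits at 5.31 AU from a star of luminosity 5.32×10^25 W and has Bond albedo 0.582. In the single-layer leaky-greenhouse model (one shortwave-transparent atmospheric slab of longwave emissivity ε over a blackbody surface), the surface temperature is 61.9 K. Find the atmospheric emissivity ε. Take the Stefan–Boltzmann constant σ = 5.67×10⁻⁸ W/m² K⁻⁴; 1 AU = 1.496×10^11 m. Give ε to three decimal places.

0.316

Orbital distance: d = 5.31 AU = 7.944×10^11 m.
Spreading L over a sphere of radius d: S = 5.32×10^25/(4π·7.94×10^11²) = 6.709 W/m².
Effective temperature: T_e = [S(1−α)/(4σ)]^(1/4) = 59.30 K.
Inverting T_s⁴ = 2T_e⁴/(2−ε): (T_e/T_s)⁴ = 0.8422, so ε = 2(1 − 0.8422) = 0.3156.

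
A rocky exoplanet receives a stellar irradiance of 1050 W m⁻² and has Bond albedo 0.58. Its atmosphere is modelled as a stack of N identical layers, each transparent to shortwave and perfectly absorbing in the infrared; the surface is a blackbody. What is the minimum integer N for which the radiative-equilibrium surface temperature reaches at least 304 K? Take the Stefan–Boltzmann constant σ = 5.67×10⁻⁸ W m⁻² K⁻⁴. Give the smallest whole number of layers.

Top-of-atmosphere balance: σT_e⁴ = S(1−α)/4 = 110.3 W m⁻² → T_e = 210.0 K.
Need (N+1)T_e⁴ ≥ T_s⁴, i.e. N+1 ≥ (304/210.0)⁴ = 4.392.
The minimum whole number is N = 4.

4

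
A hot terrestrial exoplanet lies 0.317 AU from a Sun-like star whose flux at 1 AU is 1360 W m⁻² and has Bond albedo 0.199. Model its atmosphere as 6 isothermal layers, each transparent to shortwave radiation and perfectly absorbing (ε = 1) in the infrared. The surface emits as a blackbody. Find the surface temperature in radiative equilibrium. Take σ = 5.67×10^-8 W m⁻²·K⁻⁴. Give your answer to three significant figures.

By the inverse-square law, S = 1360/0.317² = 13530 W m⁻².
OLR = S(1−α)/4 = 2710 W m⁻²; the top layer radiates at T_e = 467.6 K.
Layer-by-layer balance gives σT_s⁴ = (N+1)σT_e⁴, so T_s = 7^¼·467.6 = 760.5 K.

761 K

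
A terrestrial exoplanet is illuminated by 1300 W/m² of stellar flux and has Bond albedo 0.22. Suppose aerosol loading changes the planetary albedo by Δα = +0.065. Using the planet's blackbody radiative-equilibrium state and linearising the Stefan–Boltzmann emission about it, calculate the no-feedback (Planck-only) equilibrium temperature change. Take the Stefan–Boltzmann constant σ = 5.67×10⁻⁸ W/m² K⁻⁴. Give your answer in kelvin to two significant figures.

-5.4 kelvin

Unperturbed T_e = [1300·(1−0.22)/(4σ)]^¼ = 258.6 K.
TOA radiative forcing: ΔF = −S·Δα/4 = −1300·(+0.065)/4 = -21.12 W/m².
Planck response: λ_P = 4σT_e³ = 4·5.67×10⁻⁸·(258.6)³ = 3.921 W/m²/K.
ΔT₀ = ΔF/λ_P = -21.12/3.921 = -5.39 K.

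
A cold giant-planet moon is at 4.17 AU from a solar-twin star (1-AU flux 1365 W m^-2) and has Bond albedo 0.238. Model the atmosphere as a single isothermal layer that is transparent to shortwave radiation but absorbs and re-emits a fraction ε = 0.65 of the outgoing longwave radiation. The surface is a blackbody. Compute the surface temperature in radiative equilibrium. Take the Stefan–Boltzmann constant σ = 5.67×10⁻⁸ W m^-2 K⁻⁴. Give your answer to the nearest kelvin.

By the inverse-square law, S = 1365/4.17² = 78.50 W m^-2.
At the top of the atmosphere, σT_e⁴ = S(1−α)/4 = 14.95 W m^-2, giving T_e = 127.4 K.
The surface balance (absorbed SW + ε·downward IR = σT_s⁴) with T_a⁴ = T_s⁴/2 reduces to T_s = T_e·[2/(2−ε)]^¼ = 140.6 K.

141 kelvin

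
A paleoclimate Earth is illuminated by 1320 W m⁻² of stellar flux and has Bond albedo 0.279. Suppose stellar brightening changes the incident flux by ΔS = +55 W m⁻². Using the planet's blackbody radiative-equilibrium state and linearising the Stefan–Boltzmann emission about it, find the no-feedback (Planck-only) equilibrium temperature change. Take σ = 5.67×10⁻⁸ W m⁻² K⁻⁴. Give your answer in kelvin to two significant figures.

2.7 kelvin

Unperturbed T_e = [1320·(1−0.279)/(4σ)]^¼ = 254.5 K.
ΔF = Δ[S(1−α)]/4 = (1−0.279)·+55/4 = 9.914 W m⁻².
The Planck feedback parameter is 4σT_e³ = 3.739 W m⁻²/K.
Hence the no-feedback warming is ΔF/(4σT_e³) = 2.65 K.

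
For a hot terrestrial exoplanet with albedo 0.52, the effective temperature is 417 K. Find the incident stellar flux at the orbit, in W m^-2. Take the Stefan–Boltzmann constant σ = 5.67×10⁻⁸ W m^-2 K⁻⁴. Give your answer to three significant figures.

14300 W m^-2

From S(1−α)/4 = σT⁴: S = 4σT⁴/(1−α).
The emitted flux is σT⁴ = 1714 W m^-2.
So S = 4×1714/(1−0.52) = 14290 W m^-2.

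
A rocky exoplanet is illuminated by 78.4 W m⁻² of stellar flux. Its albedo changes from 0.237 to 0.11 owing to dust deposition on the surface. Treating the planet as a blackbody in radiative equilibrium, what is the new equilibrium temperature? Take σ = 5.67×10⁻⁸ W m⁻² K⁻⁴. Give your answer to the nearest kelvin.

132 K

With the new albedo, S(1−α₂)/4 = 17.44 W m⁻², so T₂ = 132.4 K.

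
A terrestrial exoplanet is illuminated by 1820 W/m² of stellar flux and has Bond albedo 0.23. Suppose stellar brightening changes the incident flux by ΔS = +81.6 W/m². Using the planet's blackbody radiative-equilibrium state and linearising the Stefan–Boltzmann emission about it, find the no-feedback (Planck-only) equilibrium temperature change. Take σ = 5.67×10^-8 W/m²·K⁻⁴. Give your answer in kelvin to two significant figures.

3.1 K

The baseline emission temperature is T_e = 280.4 K.
Only a fraction (1−α) is absorbed and it's spread over 4πR², so ΔF = (1−α)ΔS/4 = 15.71 W/m².
The Planck feedback parameter is 4σT_e³ = 4.998 W/m²/K.
Hence the no-feedback warming is ΔF/(4σT_e³) = 3.14 K.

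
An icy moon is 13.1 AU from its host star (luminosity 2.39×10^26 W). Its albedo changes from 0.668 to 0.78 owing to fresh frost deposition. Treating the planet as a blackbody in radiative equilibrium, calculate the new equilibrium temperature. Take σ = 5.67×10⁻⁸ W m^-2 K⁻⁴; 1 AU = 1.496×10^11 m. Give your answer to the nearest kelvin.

47 K

Orbital distance: d = 13.1 AU = 1.960×10^12 m.
Spreading L over a sphere of radius d: S = 2.39×10^26/(4π·1.96×10^12²) = 4.952 W m^-2.
With the new albedo, S(1−α₂)/4 = 0.2724 W m^-2, so T₂ = 46.82 K.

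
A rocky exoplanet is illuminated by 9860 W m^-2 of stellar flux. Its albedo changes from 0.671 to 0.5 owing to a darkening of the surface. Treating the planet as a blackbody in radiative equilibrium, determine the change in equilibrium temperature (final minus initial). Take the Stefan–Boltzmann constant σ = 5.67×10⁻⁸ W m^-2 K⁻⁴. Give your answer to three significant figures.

With α = 0.671, T₁ = 345.8 K.
After:  T₂ = [9860·0.5/(4σ)]^(1/4) = 384.0 K.
Change: 384.0 − 345.8 = 38.15 K.

38.1 K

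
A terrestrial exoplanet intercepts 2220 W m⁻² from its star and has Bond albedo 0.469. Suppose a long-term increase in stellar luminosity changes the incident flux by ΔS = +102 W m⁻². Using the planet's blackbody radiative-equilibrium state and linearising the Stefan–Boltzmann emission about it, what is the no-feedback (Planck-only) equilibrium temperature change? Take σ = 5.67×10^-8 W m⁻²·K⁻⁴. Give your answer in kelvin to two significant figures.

3.1 kelvin

Reference equilibrium: T_e = [S(1−α)/(4σ)]^(1/4) = 268.5 K.
TOA radiative forcing: ΔF = (1−α)ΔS/4 = 0.531·(+102)/4 = 13.54 W m⁻².
Planck response: λ_P = 4σT_e³ = 4·5.67×10⁻⁸·(268.5)³ = 4.390 W m⁻²/K.
Hence the no-feedback warming is ΔF/(4σT_e³) = 3.08 K.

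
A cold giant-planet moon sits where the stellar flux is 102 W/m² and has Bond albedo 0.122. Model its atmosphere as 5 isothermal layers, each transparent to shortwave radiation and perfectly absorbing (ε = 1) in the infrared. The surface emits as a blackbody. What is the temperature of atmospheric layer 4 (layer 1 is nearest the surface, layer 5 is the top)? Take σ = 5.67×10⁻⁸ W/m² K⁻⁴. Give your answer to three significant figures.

Top-of-atmosphere balance: σT_e⁴ = S(1−α)/4 = 22.39 W/m² → T_e = 141.0 K.
Each opaque layer satisfies 2T_j⁴ = T_{j−1}⁴ + T_{j+1}⁴, giving T_k⁴ = (N+1−k)T_e⁴.
With k = 4: T_4 = (5+1−4)^¼·141.0 K = 167.6 K.

168 K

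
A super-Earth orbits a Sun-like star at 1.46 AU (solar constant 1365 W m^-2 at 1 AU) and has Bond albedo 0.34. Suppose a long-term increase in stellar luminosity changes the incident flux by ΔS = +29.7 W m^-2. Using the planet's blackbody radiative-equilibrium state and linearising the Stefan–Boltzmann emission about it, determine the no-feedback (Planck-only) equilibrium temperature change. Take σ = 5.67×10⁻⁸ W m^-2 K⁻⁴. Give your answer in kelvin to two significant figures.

2.4 K

By the inverse-square law, S = 1365/1.46² = 640.4 W m^-2.
Unperturbed T_e = [640.4·(1−0.34)/(4σ)]^¼ = 207.8 K.
Only a fraction (1−α) is absorbed and it's spread over 4πR², so ΔF = (1−α)ΔS/4 = 4.900 W m^-2.
The Planck feedback parameter is 4σT_e³ = 2.034 W m^-2/K.
Hence the no-feedback warming is ΔF/(4σT_e³) = 2.41 K.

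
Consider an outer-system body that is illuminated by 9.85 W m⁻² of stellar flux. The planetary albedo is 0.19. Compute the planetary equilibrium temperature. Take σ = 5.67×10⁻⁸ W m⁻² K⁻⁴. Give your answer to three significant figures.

Averaging over the sphere, the absorbed flux is S(1−α)/4 = 1.995 W m⁻².
Balancing against σT⁴: T = (1.995/5.67×10⁻⁸)^(1/4) = 77.01 K.

77.0 K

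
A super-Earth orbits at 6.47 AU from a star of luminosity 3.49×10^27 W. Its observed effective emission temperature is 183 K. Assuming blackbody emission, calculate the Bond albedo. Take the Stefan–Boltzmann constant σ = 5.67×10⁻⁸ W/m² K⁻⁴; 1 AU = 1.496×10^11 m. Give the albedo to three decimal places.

Orbital distance: d = 6.47 AU = 9.679×10^11 m.
Flux at the orbit: S = L/(4πd²) = 3.49×10^27/(4π·(9.68×10^11)²) = 296.4 W/m².
Rearranging the radiative balance, α = 1 − 4σT⁴/S.
4σT⁴ = 4·5.67×10⁻⁸·(183)⁴ = 254.4 W/m².
Hence α = 1 − 254.4/296.4 = 0.1420.

0.142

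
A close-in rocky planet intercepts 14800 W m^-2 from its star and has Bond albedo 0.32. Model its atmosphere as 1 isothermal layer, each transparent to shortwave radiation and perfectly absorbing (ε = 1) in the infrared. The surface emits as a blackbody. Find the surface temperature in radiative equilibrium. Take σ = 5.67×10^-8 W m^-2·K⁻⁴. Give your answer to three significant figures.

Top-of-atmosphere balance: σT_e⁴ = S(1−α)/4 = 2516 W m^-2 → T_e = 459.0 K.
With N = 1 opaque layers, T_s = (N+1)^(1/4)·T_e = 2^(1/4)·459.0 = 545.8 K.

546 kelvin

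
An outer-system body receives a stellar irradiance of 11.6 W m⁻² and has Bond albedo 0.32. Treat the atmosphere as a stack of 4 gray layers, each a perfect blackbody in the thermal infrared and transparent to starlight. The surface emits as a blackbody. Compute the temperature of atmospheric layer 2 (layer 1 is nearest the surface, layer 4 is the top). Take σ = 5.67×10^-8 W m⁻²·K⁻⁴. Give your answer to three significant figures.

101 K

The effective emission temperature is T_e = [S(1−α)/(4σ)]^¼ = 76.79 K.
In the N-layer model, layer k (counted from the surface) has T_k = (N+1−k)^(1/4)·T_e.
With k = 2: T_2 = (4+1−2)^¼·76.79 K = 101.1 K.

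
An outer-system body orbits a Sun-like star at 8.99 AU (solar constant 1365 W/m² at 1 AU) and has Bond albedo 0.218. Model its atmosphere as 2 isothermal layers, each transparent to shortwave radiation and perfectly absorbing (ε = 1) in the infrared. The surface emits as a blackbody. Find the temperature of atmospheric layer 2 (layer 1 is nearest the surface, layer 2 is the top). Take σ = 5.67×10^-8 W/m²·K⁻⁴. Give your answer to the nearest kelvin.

Irradiance scales as 1/d², so S = 1365 W/m² × (1/8.99)² = 16.89 W/m².
OLR = S(1−α)/4 = 3.302 W/m²; the top layer radiates at T_e = 87.36 K.
The net upward flux σT_e⁴ is constant between every pair of levels, so T_k⁴ = (N+1−k)T_e⁴.
T_2 = (1)^(1/4)·87.36 = 87.36 K.

87 K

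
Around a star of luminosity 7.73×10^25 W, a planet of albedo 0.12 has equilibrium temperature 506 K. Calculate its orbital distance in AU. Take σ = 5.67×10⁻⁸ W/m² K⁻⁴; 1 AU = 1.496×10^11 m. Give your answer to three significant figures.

0.128 AU

Required flux: S = 4σT⁴/(1−α) = 16900 W/m².
Then d = [L/(4πS)]^(1/2) = 1.908×10^10 m, i.e. 0.1275 AU.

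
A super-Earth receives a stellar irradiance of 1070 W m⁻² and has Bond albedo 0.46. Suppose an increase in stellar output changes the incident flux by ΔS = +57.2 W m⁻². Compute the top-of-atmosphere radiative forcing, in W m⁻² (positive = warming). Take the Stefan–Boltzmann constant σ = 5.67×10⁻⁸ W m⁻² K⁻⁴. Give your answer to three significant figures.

ΔF = Δ[S(1−α)]/4 = (1−0.46)·+57.2/4 = 7.722 W m⁻².

7.72 W m⁻²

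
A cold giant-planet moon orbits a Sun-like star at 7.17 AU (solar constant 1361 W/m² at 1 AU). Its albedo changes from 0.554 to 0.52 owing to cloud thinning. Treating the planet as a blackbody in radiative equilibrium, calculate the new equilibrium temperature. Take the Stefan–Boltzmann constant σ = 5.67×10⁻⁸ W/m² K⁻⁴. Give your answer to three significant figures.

86.5 K

By the inverse-square law, S = 1361/7.17² = 26.47 W/m².
T₂ = [S(1−α₂)/(4σ)]^(1/4) = [26.47·0.48/(4σ)]^(1/4) = 86.52 K.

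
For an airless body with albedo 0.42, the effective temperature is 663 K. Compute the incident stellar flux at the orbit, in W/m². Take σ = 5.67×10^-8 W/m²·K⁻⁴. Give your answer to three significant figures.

75600 W/m²

From S(1−α)/4 = σT⁴: S = 4σT⁴/(1−α).
The emitted flux is σT⁴ = 10960 W/m².
So S = 4×10960/(1−0.42) = 75560 W/m².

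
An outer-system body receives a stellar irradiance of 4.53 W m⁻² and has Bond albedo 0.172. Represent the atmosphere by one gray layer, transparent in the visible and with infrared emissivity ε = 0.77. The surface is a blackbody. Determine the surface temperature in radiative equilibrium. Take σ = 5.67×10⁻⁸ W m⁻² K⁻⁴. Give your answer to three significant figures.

72.0 kelvin

Effective emission temperature (TOA balance): σT_e⁴ = S(1−α)/4 = 0.9377 W m⁻² → T_e = 63.77 K.
For a single slab of emissivity ε, T_s⁴ = 2T_e⁴/(2−ε); thus T_s = 63.77·(1.626)^(1/4) = 72.01 K.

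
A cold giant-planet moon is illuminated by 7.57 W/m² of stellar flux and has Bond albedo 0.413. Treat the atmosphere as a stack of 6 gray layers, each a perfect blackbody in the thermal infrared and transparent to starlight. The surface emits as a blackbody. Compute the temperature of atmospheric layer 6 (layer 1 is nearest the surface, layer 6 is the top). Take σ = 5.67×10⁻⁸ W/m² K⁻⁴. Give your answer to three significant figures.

66.5 K

The effective emission temperature is T_e = [S(1−α)/(4σ)]^¼ = 66.53 K.
Each opaque layer satisfies 2T_j⁴ = T_{j−1}⁴ + T_{j+1}⁴, giving T_k⁴ = (N+1−k)T_e⁴.
With k = 6: T_6 = (6+1−6)^¼·66.53 K = 66.53 K.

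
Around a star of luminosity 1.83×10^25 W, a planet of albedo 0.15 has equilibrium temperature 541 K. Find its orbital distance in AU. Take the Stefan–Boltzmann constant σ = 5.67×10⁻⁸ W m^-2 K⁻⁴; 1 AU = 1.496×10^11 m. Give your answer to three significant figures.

0.0534 AU

Energy balance gives S = 4σT⁴/(1−α) = 22860 W m^-2.
Then d = [L/(4πS)]^(1/2) = 7.982×10^9 m, i.e. 0.05336 AU.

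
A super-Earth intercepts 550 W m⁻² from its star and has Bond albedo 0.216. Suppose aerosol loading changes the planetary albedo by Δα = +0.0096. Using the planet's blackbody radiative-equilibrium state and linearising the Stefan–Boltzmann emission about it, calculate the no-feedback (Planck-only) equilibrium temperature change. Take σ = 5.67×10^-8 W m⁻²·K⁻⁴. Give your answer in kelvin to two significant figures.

-0.64 K

The baseline emission temperature is T_e = 208.8 K.
ΔF = −(S/4)Δα = −(550.0/4)×(+0.0096) = -1.320 W m⁻².
The Planck feedback parameter is 4σT_e³ = 2.065 W m⁻²/K.
Hence the no-feedback warming is ΔF/(4σT_e³) = -0.639 K.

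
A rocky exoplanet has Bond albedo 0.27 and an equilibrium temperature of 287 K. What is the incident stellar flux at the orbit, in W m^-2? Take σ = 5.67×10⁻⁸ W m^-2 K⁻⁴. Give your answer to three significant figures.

From S(1−α)/4 = σT⁴: S = 4σT⁴/(1−α).
The emitted flux is σT⁴ = 384.7 W m^-2.
S = 4·384.7/0.73 = 2108 W m^-2.

2110 W m^-2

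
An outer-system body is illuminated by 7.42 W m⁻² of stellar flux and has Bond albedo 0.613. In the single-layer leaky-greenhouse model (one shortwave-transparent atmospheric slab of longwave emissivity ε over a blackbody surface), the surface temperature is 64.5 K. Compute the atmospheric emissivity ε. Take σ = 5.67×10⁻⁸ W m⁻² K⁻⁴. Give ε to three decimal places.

TOA balance gives T_e = 59.65 K.
Since (2−ε)/2 = (T_e/T_s)⁴ = 0.7315, ε = 0.5369.

0.537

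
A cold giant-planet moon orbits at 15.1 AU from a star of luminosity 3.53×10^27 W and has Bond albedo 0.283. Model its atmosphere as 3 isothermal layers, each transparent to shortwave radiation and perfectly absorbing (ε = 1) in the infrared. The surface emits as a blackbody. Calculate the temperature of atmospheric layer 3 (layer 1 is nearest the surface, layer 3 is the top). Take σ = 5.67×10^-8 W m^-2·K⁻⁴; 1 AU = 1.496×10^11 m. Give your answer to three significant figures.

Orbital distance: d = 15.1 AU = 2.259×10^12 m.
S = L/(4πd²) = 55.05 W m^-2.
OLR = S(1−α)/4 = 9.867 W m^-2; the top layer radiates at T_e = 114.9 K.
Each opaque layer satisfies 2T_j⁴ = T_{j−1}⁴ + T_{j+1}⁴, giving T_k⁴ = (N+1−k)T_e⁴.
With k = 3: T_3 = (3+1−3)^¼·114.9 K = 114.9 K.

115 K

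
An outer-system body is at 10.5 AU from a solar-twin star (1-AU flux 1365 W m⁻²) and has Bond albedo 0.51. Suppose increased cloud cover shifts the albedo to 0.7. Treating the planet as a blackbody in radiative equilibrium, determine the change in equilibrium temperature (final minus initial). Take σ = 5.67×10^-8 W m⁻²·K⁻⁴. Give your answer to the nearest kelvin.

Irradiance scales as 1/d², so S = 1365 W m⁻² × (1/10.5)² = 12.38 W m⁻².
Initial: T₁ = [S(1−0.51)/(4σ)]^(1/4) = 71.92 K.
With α = 0.7, T₂ = 63.61 K.
Change: 63.61 − 71.92 = -8.301 K.

-8 kelvin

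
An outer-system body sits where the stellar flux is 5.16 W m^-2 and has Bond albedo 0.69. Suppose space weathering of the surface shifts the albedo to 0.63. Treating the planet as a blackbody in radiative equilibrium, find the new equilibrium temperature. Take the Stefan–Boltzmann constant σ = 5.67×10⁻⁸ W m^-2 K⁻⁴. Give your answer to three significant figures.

53.9 K

New equilibrium: T₂ = [(1−0.63)·5.160/(4σ)]^(1/4) = 53.86 K.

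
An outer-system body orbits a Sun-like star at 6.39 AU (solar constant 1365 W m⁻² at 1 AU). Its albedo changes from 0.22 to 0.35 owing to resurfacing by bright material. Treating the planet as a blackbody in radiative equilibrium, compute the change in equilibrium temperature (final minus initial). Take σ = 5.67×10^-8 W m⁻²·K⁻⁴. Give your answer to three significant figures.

-4.61 K

Flux at the orbit: S = 1365/(6.39)² = 33.43 W m⁻².
Before: T₁ = [33.43·0.78/(4σ)]^(1/4) = 103.5 K.
Final:   T₂ = [S(1−0.35)/(4σ)]^(1/4) = 98.94 K.
ΔT = T₂ − T₁ = -4.614 K.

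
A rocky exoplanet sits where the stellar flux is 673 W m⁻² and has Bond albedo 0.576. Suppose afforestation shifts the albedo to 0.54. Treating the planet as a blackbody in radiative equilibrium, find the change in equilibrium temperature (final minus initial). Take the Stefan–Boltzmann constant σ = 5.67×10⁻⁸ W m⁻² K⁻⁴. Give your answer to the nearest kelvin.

4 K

Initial: T₁ = [S(1−0.576)/(4σ)]^(1/4) = 188.3 K.
After:  T₂ = [673.0·0.46/(4σ)]^(1/4) = 192.2 K.
ΔT = T₂ − T₁ = 3.876 K.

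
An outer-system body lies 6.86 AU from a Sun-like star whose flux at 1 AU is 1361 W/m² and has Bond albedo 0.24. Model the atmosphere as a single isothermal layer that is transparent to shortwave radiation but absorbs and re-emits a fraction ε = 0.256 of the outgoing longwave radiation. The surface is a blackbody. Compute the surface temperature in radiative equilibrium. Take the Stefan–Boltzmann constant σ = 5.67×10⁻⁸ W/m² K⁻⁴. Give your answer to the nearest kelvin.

103 K

By the inverse-square law, S = 1361/6.86² = 28.92 W/m².
Effective emission temperature (TOA balance): σT_e⁴ = S(1−α)/4 = 5.495 W/m² → T_e = 99.22 K.
The surface balance (absorbed SW + ε·downward IR = σT_s⁴) with T_a⁴ = T_s⁴/2 reduces to T_s = T_e·[2/(2−ε)]^¼ = 102.7 K.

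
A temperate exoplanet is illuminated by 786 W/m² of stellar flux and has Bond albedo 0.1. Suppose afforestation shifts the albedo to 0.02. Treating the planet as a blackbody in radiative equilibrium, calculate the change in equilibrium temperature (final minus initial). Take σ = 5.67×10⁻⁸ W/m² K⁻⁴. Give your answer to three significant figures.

5.09 K

Initial: T₁ = [S(1−0.1)/(4σ)]^(1/4) = 236.3 K.
After:  T₂ = [786.0·0.98/(4σ)]^(1/4) = 241.4 K.
Change: 241.4 − 236.3 = 5.085 K.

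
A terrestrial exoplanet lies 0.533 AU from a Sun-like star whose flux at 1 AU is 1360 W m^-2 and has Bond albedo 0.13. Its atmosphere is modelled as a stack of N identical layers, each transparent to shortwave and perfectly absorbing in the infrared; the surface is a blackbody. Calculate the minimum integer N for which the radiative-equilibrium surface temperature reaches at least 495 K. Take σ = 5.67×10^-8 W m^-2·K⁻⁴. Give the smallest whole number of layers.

3

Irradiance scales as 1/d², so S = 1360 W m^-2 × (1/0.533)² = 4787 W m^-2.
OLR = S(1−α)/4 = 1041 W m^-2; the top layer radiates at T_e = 368.1 K.
Since T_s⁴ = (N+1)T_e⁴, we need N ≥ (T_s/T_e)⁴ − 1 = 2.269.
The minimum whole number is N = 3.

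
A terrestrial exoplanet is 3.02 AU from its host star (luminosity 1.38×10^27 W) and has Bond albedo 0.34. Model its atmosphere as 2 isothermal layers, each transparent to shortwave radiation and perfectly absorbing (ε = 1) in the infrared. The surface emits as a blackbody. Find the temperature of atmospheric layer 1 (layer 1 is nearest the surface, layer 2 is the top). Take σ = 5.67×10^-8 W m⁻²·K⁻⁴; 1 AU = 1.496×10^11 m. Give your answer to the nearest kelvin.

237 K

d = 3.02 × 1.496×10^11 m = 4.518×10^11 m.
Spreading L over a sphere of radius d: S = 1.38×10^27/(4π·4.52×10^11²) = 538.0 W m⁻².
Top-of-atmosphere balance: σT_e⁴ = S(1−α)/4 = 88.77 W m⁻² → T_e = 198.9 K.
Each opaque layer satisfies 2T_j⁴ = T_{j−1}⁴ + T_{j+1}⁴, giving T_k⁴ = (N+1−k)T_e⁴.
T_1 = (2)^(1/4)·198.9 = 236.6 K.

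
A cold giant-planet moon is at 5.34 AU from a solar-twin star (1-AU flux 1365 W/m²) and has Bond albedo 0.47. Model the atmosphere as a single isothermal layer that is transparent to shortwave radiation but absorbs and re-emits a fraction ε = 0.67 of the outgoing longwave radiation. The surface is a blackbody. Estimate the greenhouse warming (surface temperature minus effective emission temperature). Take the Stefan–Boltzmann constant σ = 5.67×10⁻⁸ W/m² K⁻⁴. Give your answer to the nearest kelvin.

11 K

Flux at the orbit: S = 1365/(5.34)² = 47.87 W/m².
Effective emission temperature (TOA balance): σT_e⁴ = S(1−α)/4 = 6.343 W/m² → T_e = 102.8 K.
For a single slab of emissivity ε, T_s⁴ = 2T_e⁴/(2−ε); thus T_s = 102.8·(1.504)^(1/4) = 113.9 K.
T_s − T_e = 113.9 − 102.8 = 11.04 K.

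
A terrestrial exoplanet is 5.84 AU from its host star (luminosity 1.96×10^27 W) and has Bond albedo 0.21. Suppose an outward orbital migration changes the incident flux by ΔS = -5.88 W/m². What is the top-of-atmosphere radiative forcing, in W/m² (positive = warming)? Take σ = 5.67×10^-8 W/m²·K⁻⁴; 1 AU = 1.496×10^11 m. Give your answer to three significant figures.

Orbital distance: d = 5.84 AU = 8.737×10^11 m.
S = L/(4πd²) = 204.3 W/m².
ΔF = Δ[S(1−α)]/4 = (1−0.21)·-5.88/4 = -1.161 W/m².

-1.16 W/m²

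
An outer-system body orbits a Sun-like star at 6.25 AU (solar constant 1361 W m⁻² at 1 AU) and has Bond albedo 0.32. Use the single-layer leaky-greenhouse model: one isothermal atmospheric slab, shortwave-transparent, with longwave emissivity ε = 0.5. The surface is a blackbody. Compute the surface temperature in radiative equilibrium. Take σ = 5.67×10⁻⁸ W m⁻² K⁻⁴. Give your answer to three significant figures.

By the inverse-square law, S = 1361/6.25² = 34.84 W m⁻².
At the top of the atmosphere, σT_e⁴ = S(1−α)/4 = 5.923 W m⁻², giving T_e = 101.1 K.
For a single slab of emissivity ε, T_s⁴ = 2T_e⁴/(2−ε); thus T_s = 101.1·(1.333)^(1/4) = 108.6 K.

109 K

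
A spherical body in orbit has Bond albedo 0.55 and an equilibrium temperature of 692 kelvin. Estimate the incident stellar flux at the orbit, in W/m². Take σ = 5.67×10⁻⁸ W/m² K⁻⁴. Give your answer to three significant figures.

Invert the energy balance for S: S = 4σT⁴/(1−α).
σT⁴ = 5.67×10⁻⁸·(692)⁴ = 13000 W/m².
So S = 4×13000/(1−0.55) = 1.156×10^5 W/m².

1.16×10^5 W/m²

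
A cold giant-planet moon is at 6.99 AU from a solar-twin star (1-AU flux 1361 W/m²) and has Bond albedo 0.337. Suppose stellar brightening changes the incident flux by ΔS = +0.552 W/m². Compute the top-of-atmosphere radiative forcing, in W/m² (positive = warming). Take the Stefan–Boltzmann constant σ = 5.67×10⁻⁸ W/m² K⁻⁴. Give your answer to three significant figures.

0.0915 W/m²

Irradiance scales as 1/d², so S = 1361 W/m² × (1/6.99)² = 27.86 W/m².
TOA radiative forcing: ΔF = (1−α)ΔS/4 = 0.663·(+0.552)/4 = 0.09149 W/m².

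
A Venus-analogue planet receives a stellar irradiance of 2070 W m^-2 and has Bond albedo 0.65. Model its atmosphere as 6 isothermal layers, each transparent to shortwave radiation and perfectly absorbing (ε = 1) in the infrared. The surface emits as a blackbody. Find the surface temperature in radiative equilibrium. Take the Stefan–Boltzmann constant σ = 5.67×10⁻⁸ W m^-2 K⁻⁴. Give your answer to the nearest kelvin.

387 kelvin

Top-of-atmosphere balance: σT_e⁴ = S(1−α)/4 = 181.1 W m^-2 → T_e = 237.7 K.
Layer-by-layer balance gives σT_s⁴ = (N+1)σT_e⁴, so T_s = 7^¼·237.7 = 386.7 K.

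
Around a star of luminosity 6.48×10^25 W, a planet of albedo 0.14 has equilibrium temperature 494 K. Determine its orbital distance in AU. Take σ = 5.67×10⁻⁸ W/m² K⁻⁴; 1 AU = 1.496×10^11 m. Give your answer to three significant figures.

Energy balance gives S = 4σT⁴/(1−α) = 15710 W/m².
Then d = [L/(4πS)]^(1/2) = 1.812×10^10 m, i.e. 0.1211 AU.

0.121 AU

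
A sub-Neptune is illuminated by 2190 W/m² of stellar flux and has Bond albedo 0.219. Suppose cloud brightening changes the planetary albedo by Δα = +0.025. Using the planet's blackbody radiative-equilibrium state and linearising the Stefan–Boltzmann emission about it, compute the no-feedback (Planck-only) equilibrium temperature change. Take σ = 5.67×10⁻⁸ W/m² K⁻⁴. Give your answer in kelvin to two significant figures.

The baseline emission temperature is T_e = 294.7 K.
ΔF = −(S/4)Δα = −(2190/4)×(+0.025) = -13.69 W/m².
The Planck feedback parameter is 4σT_e³ = 5.804 W/m²/K.
ΔT₀ = ΔF/λ_P = -13.69/5.804 = -2.36 K.

-2.4 K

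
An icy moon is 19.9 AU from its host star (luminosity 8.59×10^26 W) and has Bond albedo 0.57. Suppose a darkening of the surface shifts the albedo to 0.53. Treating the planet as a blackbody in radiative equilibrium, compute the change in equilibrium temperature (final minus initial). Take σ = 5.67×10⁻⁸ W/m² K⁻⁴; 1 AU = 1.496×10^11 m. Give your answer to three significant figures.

d = 19.9 × 1.496×10^11 m = 2.977×10^12 m.
S = L/(4πd²) = 7.713 W/m².
With α = 0.57, T₁ = 61.84 K.
With α = 0.53, T₂ = 63.23 K.
ΔT = T₂ − T₁ = 1.391 K.

1.39 K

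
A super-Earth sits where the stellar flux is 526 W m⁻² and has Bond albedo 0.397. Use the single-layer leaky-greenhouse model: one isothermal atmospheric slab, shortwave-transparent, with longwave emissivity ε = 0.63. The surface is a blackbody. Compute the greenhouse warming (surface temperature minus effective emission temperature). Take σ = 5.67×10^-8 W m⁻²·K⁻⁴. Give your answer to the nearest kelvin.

Effective emission temperature (TOA balance): σT_e⁴ = S(1−α)/4 = 79.29 W m⁻² → T_e = 193.4 K.
Surface balance with a leaky layer gives σT_s⁴ = σT_e⁴·2/(2−ε), so T_s = T_e·[2/(2−0.63)]^(1/4) = 212.6 K.
T_s − T_e = 212.6 − 193.4 = 19.18 K.

19 kelvin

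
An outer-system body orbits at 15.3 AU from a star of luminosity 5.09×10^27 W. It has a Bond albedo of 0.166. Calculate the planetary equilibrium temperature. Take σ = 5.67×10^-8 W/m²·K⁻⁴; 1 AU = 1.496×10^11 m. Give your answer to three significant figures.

d = 15.3 × 1.496×10^11 m = 2.289×10^12 m.
Spreading L over a sphere of radius d: S = 5.09×10^27/(4π·2.29×10^12²) = 77.31 W/m².
The planet absorbs (1−α)S over its disc πR² and re-emits over 4πR², so the mean absorbed flux is (1−0.166)·77.31/4 = 16.12 W/m².
In equilibrium σT⁴ equals this, so T = 129.9 K.

130 kelvin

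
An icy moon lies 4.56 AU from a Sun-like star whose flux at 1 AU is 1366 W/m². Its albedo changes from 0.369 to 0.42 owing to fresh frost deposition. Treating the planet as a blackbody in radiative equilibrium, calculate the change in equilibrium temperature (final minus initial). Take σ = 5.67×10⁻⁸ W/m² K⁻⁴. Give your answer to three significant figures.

-2.42 kelvin

Irradiance scales as 1/d², so S = 1366 W/m² × (1/4.56)² = 65.69 W/m².
Before: T₁ = [65.69·0.631/(4σ)]^(1/4) = 116.3 K.
With α = 0.42, T₂ = 113.8 K.
Change: 113.8 − 116.3 = -2.424 K.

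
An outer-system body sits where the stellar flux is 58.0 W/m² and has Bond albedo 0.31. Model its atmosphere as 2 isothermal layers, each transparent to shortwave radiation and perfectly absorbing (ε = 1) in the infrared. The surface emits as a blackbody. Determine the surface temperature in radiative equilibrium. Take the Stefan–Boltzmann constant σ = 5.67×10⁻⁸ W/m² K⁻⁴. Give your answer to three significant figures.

OLR = S(1−α)/4 = 10.00 W/m²; the top layer radiates at T_e = 115.3 K.
With N = 2 opaque layers, T_s = (N+1)^(1/4)·T_e = 3^(1/4)·115.3 = 151.7 K.

152 kelvin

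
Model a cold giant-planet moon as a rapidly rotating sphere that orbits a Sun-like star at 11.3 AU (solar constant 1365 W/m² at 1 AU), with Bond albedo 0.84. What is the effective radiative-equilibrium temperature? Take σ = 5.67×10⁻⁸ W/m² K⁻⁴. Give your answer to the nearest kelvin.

Irradiance scales as 1/d², so S = 1365 W/m² × (1/11.3)² = 10.69 W/m².
Absorbed flux (global mean): S(1−α)/4 = 10.69·0.16/4 = 0.4276 W/m².
Set σT⁴ = 0.4276 → T = (0.4276/σ)^(1/4) = 52.40 K.

52 K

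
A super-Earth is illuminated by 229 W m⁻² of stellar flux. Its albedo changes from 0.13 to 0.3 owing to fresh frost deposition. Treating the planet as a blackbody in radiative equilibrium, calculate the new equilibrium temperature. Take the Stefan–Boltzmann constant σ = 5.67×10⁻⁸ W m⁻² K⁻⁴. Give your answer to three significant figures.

163 K

New equilibrium: T₂ = [(1−0.3)·229.0/(4σ)]^(1/4) = 163.1 K.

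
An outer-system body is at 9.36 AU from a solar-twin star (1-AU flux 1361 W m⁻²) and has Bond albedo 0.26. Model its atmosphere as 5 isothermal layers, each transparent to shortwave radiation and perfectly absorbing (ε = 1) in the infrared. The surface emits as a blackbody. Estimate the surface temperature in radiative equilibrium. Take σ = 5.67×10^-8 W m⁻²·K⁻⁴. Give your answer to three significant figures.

Flux at the orbit: S = 1361/(9.36)² = 15.53 W m⁻².
OLR = S(1−α)/4 = 2.874 W m⁻²; the top layer radiates at T_e = 84.38 K.
With N = 5 opaque layers, T_s = (N+1)^(1/4)·T_e = 6^(1/4)·84.38 = 132.1 K.

132 kelvin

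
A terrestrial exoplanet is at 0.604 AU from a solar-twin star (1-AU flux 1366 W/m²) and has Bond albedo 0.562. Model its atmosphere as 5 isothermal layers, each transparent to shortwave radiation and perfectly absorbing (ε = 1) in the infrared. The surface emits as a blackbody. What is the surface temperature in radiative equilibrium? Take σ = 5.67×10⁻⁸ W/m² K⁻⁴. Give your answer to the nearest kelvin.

456 kelvin

By the inverse-square law, S = 1366/0.604² = 3744 W/m².
Top-of-atmosphere balance: σT_e⁴ = S(1−α)/4 = 410.0 W/m² → T_e = 291.6 K.
For an N-layer opaque stack, T_s⁴ = (N+1)T_e⁴, hence T_s = (6)^(1/4)×291.6 K = 456.4 K.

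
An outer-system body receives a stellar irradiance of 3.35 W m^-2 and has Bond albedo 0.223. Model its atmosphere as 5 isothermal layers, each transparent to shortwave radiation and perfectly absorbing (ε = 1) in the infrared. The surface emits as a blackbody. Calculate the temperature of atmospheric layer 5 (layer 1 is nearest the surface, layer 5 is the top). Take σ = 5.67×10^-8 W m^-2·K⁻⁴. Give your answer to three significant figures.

58.2 K

The effective emission temperature is T_e = [S(1−α)/(4σ)]^¼ = 58.20 K.
Each opaque layer satisfies 2T_j⁴ = T_{j−1}⁴ + T_{j+1}⁴, giving T_k⁴ = (N+1−k)T_e⁴.
With k = 5: T_5 = (5+1−5)^¼·58.20 K = 58.20 K.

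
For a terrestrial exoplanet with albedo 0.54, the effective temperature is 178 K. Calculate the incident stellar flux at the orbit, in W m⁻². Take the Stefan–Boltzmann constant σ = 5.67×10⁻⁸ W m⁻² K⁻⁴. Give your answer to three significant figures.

495 W m⁻²

Invert the energy balance for S: S = 4σT⁴/(1−α).
σT⁴ = 5.67×10⁻⁸·(178)⁴ = 56.92 W m⁻².
S = 4·56.92/0.46 = 495.0 W m⁻².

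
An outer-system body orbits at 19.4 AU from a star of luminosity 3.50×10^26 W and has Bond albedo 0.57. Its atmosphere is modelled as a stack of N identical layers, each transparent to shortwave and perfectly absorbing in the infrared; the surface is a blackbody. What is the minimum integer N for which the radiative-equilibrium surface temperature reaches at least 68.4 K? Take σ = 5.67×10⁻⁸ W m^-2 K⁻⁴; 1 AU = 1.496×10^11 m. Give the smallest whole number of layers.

3

d = 19.4 × 1.496×10^11 m = 2.902×10^12 m.
Flux at the orbit: S = L/(4πd²) = 3.50×10^26/(4π·(2.90×10^12)²) = 3.307 W m^-2.
OLR = S(1−α)/4 = 0.3555 W m^-2; the top layer radiates at T_e = 50.04 K.
Need (N+1)T_e⁴ ≥ T_s⁴, i.e. N+1 ≥ (68.4/50.04)⁴ = 3.491.
So N ≥ 2.491; the smallest integer is N = 3.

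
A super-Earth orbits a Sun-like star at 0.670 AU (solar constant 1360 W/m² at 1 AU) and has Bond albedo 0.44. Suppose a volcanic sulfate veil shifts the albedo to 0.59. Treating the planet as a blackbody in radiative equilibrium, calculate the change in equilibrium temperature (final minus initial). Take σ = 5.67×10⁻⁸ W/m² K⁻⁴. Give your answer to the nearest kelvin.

-22 K

Flux at the orbit: S = 1360/(0.670)² = 3030 W/m².
Before: T₁ = [3030·0.56/(4σ)]^(1/4) = 294.1 K.
With α = 0.59, T₂ = 272.0 K.
Change: 272.0 − 294.1 = -22.05 K.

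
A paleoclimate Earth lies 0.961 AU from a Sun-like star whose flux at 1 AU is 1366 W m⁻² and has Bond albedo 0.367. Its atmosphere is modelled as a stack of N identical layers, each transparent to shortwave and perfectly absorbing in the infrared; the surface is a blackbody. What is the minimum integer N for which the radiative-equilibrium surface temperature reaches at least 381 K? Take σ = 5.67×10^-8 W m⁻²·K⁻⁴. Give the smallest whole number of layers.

5

Flux at the orbit: S = 1366/(0.961)² = 1479 W m⁻².
OLR = S(1−α)/4 = 234.1 W m⁻²; the top layer radiates at T_e = 253.5 K.
Since T_s⁴ = (N+1)T_e⁴, we need N ≥ (T_s/T_e)⁴ − 1 = 4.104.
Rounding up, N = 5.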